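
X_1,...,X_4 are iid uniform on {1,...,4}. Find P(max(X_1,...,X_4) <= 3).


P(max <= 3) = P(all X_i <= 3) = (P(X_1 <= 3))^4
= (3/4)^4 = 81/256

81/256


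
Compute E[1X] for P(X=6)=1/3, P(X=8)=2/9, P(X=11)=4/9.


E[1X] = sum(g(x)*P(x))
= 6*1/3 + 8*2/9 + 11*4/9
= 26/3

26/3


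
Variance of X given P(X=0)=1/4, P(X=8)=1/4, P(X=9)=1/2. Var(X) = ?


E[X] = 13/2, E[X^2] = 113/2
Var(X) = E[X^2] - (E[X])^2 = 113/2 - (13/2)^2 = 57/4

57/4


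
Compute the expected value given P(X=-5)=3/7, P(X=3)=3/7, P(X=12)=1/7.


E[X] = sum(x * P(x))
= -5*3/7 + 3*3/7 + 12*1/7
= 6/7

6/7


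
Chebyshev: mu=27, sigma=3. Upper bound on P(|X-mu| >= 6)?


k = 6/3 = 2
Chebyshev: P(|X-mu| >= k*sigma) <= 1/k^2 = 1/2^2 = 1/4

1/4


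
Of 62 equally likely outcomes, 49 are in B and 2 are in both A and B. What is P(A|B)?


P(A|B) = P(A∩B)/P(B) = (2/62)/(49/62) = 2/49

2/49


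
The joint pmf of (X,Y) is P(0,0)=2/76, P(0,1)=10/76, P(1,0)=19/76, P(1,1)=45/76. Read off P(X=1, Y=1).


Read from table: P(X=1, Y=1) = 45/76

45/76


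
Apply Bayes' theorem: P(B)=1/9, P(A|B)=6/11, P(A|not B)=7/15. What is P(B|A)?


P(A) = P(A|B)P(B) + P(A|B')P(B') = 6/11*1/9 + 7/15*8/9 = 706/1485
P(B|A) = P(A|B)P(B)/P(A) = (2/33)/(706/1485) = 45/353

45/353


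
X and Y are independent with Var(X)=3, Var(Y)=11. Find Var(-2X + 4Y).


Independence => Cov(X,Y)=0
Var(-2X + 4Y) = (-2)^2*Var(X) + 4^2*Var(Y)
= 4*3 + 16*11 = 188

188


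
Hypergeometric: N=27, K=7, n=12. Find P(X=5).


P(X=5) = C(7,5)*C(20,7) / C(27,12)
= 21*77520 / 17383860
= 1627920/17383860 = 28/299

28/299


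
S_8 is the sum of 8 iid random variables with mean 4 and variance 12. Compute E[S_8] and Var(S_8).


E[S_n] = n*mu = 8*4 = 32
Var(S_n) = n*sigma^2 = 8*12 = 96

E[S_8]=32, Var(S_8)=96


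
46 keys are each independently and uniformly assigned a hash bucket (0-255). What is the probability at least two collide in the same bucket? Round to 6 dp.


P(all different) = prod((256-i)/256 for i=0..45) = 0.013483
P(at least one match) = 1 - 0.013483 = 0.986517

0.986517


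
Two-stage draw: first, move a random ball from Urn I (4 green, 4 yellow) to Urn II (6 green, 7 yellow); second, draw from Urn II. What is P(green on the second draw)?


P(transfer green) = 4/8 = 1/2; P(transfer yellow) = 1/2
If green transferred: Urn II has 7 green of 14, so P(green|green moved) = 1/2
If yellow transferred: Urn II has 6 green of 14, so P(green|yellow moved) = 3/7
By total probability: P(green) = 1/2*1/2 + 1/2*3/7 = 13/28

13/28


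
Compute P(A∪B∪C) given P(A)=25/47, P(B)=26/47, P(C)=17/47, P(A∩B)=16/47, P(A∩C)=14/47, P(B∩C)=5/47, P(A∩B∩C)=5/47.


P(A∪B∪C) = P(A)+P(B)+P(C) - P(AB)-P(AC)-P(BC) + P(ABC)
= 25/47+26/47+17/47 - 16/47-14/47-5/47 + 5/47
= 38/47

38/47


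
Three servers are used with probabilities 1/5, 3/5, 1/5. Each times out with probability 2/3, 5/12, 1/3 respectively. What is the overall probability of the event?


P(A) = P(A|B1)P(B1) + P(A|B2)P(B2) + P(A|B3)P(B3)
= 2/3*1/5 + 5/12*3/5 + 1/3*1/5
= 2/15 + 1/4 + 1/15 = 9/20

9/20


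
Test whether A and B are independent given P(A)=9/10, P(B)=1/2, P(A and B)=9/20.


P(A)*P(B) = 9/10*1/2 = 9/20
P(A∩B) = 9/20, which equals P(A)P(B), so independent

Yes, A and B are independent


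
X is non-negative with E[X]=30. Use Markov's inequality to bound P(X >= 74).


Markov: P(X >= a) <= E[X]/a
P(X >= 74) <= 30/74 = 15/37

15/37


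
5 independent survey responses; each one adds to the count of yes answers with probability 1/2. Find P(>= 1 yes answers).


P(at least one) = 1 - P(none)
P(none) = (1 - 1/2)^5 = (1/2)^5 = 1/32
P(at least one) = 1 - 1/32 = 31/32

31/32


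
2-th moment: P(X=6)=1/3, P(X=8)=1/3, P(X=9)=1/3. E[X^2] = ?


E[X^2] = sum(x^2 * P(x))
= 36*1/3 + 64*1/3 + 81*1/3
= 181/3

181/3


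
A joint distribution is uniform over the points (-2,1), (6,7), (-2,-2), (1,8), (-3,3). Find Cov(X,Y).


E[X]=0, E[Y]=17/5, E[XY]=43/5
Cov(X,Y) = E[XY] - E[X]E[Y] = 43/5 - 0*17/5 = 43/5

43/5


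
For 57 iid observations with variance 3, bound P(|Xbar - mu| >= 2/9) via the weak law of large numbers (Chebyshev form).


Var(Xbar) = Var(X)/n = 3/57
Chebyshev: P(|Xbar-mu| >= 2/9) <= Var(Xbar)/(2/9)^2 = (1/19)/(4/81) = 81/76
Bound exceeds 1, so trivial bound: 1

1


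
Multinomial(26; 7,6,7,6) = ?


26! = 403291461126605635584000000
Denominator: 7!=5040 * 6!=720 * 7!=5040 * 6!=720
Coefficient = 403291461126605635584000000 / 13168189440000 = 30626189193600

30626189193600


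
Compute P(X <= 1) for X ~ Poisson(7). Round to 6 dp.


P(X<=1) = e^(-7)*7^0/0! + e^(-7)*7^1/1!
≈ 0.0009118820 + 0.0063831738
= 0.0072950558
≈ 0.007295

0.007295


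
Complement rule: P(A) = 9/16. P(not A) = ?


P(A') = 1 - P(A) = 1 - 9/16 = 7/16

7/16


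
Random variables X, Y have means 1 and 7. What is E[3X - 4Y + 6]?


E[3X - 4Y + 6] = 3*E[X] - 4*E[Y] + 6
= (3)*(1) + (-4)*(7) + (6)
= 3 - 28 + 6 = -19

-19


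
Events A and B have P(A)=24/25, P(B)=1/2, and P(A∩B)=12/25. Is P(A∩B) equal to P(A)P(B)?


P(A)*P(B) = 24/25*1/2 = 12/25
P(A∩B) = 12/25, which equals P(A)P(B), so independent

Yes, A and B are independent


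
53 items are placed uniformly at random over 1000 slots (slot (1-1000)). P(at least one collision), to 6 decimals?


P(all different) = prod((1000-i)/1000 for i=0..52) = 0.245915
P(at least one match) = 1 - 0.245915 = 0.754085

0.754085


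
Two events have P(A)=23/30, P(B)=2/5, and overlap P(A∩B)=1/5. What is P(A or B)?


P(A∪B) = P(A) + P(B) - P(A∩B)
= 23/30 + 2/5 - 1/5 = 29/30

29/30


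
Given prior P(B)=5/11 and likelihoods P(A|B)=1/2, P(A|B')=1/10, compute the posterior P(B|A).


P(A) = P(A|B)P(B) + P(A|B')P(B') = 1/2*5/11 + 1/10*6/11 = 31/110
P(B|A) = P(A|B)P(B)/P(A) = (5/22)/(31/110) = 25/31

25/31


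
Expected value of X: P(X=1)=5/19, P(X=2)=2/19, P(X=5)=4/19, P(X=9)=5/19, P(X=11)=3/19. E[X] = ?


E[X] = sum(x * P(x))
= 1*5/19 + 2*2/19 + 5*4/19 + 9*5/19 + 11*3/19
= 107/19

107/19


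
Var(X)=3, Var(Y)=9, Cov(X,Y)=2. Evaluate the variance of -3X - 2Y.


Var(-3X - 2Y) = (-3)^2*Var(X) + (-2)^2*Var(Y) + 2*(-3)*(-2)*Cov(X,Y)
= 9*3 + 4*9 + 12*2
= 27 + 36 + 24 = 87

87


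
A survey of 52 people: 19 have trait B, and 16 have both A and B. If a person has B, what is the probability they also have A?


P(A|B) = P(A∩B)/P(B) = (16/52)/(19/52) = 16/19

16/19


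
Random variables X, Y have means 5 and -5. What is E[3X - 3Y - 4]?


E[3X - 3Y - 4] = 3*E[X] - 3*E[Y] - 4
= (3)*(5) + (-3)*(-5) + (-4)
= 15 + 15 - 4 = 26

26


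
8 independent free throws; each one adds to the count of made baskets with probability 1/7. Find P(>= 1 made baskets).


P(at least one) = 1 - P(none)
P(none) = (1 - 1/7)^8 = (6/7)^8 = 1679616/5764801
P(at least one) = 1 - 1679616/5764801 = 4085185/5764801

4085185/5764801


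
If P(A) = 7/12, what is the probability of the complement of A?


P(A') = 1 - P(A) = 1 - 7/12 = 5/12

5/12


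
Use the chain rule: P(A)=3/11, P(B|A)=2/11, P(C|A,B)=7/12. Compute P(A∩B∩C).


P(A∩B∩C) = P(A) * P(B|A) * P(C|A∩B)
= 3/11 * 2/11 * 7/12
= 6/121 * 7/12 = 7/242

7/242


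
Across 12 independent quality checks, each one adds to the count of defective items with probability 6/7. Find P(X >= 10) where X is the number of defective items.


P(X>=10) = P(X=10) + P(X=11) + P(X=12)
= 3990767616/13841287201 + 4353564672/13841287201 + 2176782336/13841287201
= 10521114624/13841287201

10521114624/13841287201


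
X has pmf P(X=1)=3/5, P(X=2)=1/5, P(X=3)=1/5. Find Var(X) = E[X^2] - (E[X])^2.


E[X] = 8/5, E[X^2] = 16/5
Var(X) = E[X^2] - (E[X])^2 = 16/5 - (8/5)^2 = 16/25

16/25


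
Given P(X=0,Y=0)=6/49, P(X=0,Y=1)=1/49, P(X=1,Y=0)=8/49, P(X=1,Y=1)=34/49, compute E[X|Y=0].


P(Y=0) = 14/49
E[X|Y=0] = (0*6 + 1*8)/14 = 8/14 = 4/7

4/7


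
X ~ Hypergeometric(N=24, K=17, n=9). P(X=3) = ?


P(X=3) = C(17,3)*C(7,6) / C(24,9)
= 680*7 / 1307504
= 4760/1307504 = 35/9614

35/9614


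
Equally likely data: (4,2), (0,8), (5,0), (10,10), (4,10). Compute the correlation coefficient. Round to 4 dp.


Cov(X,Y) = 2.0000, Var(X) = 10.2400, Var(Y) = 17.6000
rho = Cov/(sqrt(VarX)*sqrt(VarY)) = 0.1490

0.1490


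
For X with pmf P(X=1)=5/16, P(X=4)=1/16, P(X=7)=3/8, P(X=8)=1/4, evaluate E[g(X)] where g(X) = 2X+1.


E[2X+1] = sum(g(x)*P(x))
= 3*5/16 + 9*1/16 + 15*3/8 + 17*1/4
= 91/8

91/8


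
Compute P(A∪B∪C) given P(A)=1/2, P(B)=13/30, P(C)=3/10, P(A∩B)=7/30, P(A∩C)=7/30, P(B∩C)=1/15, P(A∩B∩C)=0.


P(A∪B∪C) = P(A)+P(B)+P(C) - P(AB)-P(AC)-P(BC) + P(ABC)
= 1/2+13/30+3/10 - 7/30-7/30-1/15 + 0
= 7/10

7/10


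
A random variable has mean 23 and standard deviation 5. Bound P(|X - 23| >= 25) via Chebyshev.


k = 25/5 = 5
Chebyshev: P(|X-mu| >= k*sigma) <= 1/k^2 = 1/5^2 = 1/25

1/25


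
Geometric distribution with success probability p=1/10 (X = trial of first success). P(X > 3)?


P(X > 3) = P(first 3 trials all fail) = (1-p)^3 = (9/10)^3 = 729/1000

729/1000


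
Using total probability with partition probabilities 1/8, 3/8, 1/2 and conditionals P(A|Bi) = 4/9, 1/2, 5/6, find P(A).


P(A) = P(A|B1)P(B1) + P(A|B2)P(B2) + P(A|B3)P(B3)
= 4/9*1/8 + 1/2*3/8 + 5/6*1/2
= 1/18 + 3/16 + 5/12 = 95/144

95/144


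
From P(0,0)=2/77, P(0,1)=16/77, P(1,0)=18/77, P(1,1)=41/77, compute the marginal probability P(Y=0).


P(Y=0) = P(0,0)+P(1,0) = 2/77 + 18/77 = 20/77

20/77


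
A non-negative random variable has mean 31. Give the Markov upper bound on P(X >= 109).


Markov: P(X >= a) <= E[X]/a
P(X >= 109) <= 31/109

31/109


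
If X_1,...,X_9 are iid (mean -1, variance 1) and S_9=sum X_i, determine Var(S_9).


By independence, Var(S_n) = n*Var(X_1) = 9*1 = 9

9


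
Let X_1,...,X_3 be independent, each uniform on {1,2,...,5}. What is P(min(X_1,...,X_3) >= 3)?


P(min >= 3) = P(all X_i >= 3) = (P(X_1 >= 3))^3
= (3/5)^3 = 27/125

27/125


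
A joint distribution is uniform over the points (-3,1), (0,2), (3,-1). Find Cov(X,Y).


E[X]=0, E[Y]=2/3, E[XY]=-2
Cov(X,Y) = E[XY] - E[X]E[Y] = -2 - 0*2/3 = -2

-2


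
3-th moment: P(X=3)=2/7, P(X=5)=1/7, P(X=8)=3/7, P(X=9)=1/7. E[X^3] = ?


E[X^3] = sum(x^3 * P(x))
= 27*2/7 + 125*1/7 + 512*3/7 + 729*1/7
= 2444/7

2444/7


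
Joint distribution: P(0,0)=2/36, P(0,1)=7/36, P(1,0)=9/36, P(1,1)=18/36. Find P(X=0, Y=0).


Read from table: P(X=0, Y=0) = 2/36 = 1/18

1/18


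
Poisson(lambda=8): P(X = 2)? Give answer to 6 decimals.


P(X=2) = e^(-8) * 8^2 / 2!
≈ 0.0003354626279 * 64 / 2
≈ 0.010735

0.010735


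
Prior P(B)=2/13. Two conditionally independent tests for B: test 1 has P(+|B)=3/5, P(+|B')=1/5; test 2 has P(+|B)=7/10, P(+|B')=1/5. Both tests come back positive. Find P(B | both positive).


After test 1: P(+) = 3/5*2/13 + 1/5*11/13 = 17/65
P(B|+) = (6/65)/(17/65) = 6/17
After test 2 (use post1 as new prior): P(+) = 7/10*6/17 + 1/5*11/17 = 32/85
P(B|+,+) = (21/85)/(32/85) = 21/32

21/32


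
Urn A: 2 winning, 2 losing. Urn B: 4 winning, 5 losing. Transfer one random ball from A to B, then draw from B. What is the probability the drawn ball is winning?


P(transfer winning) = 2/4 = 1/2; P(transfer losing) = 1/2
If winning transferred: Urn II has 5 winning of 10, so P(winning|winning moved) = 1/2
If losing transferred: Urn II has 4 winning of 10, so P(winning|losing moved) = 2/5
By total probability: P(winning) = 1/2*1/2 + 1/2*2/5 = 9/20

9/20


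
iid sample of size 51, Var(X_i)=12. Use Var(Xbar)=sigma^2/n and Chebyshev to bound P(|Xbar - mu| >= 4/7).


Var(Xbar) = Var(X)/n = 12/51
Chebyshev: P(|Xbar-mu| >= 4/7) <= Var(Xbar)/(4/7)^2 = (4/17)/(16/49) = 49/68

49/68


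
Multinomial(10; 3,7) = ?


10! = 3628800
Denominator: 3!=6 * 7!=5040
Coefficient = 3628800 / 30240 = 120

120


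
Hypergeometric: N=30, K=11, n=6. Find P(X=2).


P(X=2) = C(11,2)*C(19,4) / C(30,6)
= 55*3876 / 593775
= 213180/593775 = 14212/39585

14212/39585


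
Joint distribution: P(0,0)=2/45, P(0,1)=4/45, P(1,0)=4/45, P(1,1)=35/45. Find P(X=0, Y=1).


Read from table: P(X=0, Y=1) = 4/45

4/45


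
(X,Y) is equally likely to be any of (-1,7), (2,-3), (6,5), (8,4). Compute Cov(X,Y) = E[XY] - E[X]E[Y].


E[X]=15/4, E[Y]=13/4, E[XY]=49/4
Cov(X,Y) = E[XY] - E[X]E[Y] = 49/4 - 15/4*13/4 = 1/16

1/16


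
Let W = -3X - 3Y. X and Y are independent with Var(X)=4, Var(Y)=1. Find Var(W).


Independence => Cov(X,Y)=0
Var(-3X - 3Y) = (-3)^2*Var(X) + (-3)^2*Var(Y)
= 9*4 + 9*1 = 45

45


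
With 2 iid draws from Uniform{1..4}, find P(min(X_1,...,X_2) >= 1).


P(min >= 1) = P(all X_i >= 1) = (P(X_1 >= 1))^2
= (4/4)^2 = 1^2 = 1

1


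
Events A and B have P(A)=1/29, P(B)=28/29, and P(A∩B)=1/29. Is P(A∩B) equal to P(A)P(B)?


P(A)*P(B) = 1/29*28/29 = 28/841
P(A∩B) = 1/29 != 28/841, so not independent

No, A and B are not independent


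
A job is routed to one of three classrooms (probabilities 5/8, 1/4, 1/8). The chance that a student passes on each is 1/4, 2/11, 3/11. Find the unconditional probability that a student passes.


P(A) = P(A|B1)P(B1) + P(A|B2)P(B2) + P(A|B3)P(B3)
= 1/4*5/8 + 2/11*1/4 + 3/11*1/8
= 5/32 + 1/22 + 3/88 = 83/352

83/352


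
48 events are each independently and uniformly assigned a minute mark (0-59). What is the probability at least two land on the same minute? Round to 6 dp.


P(all different) = prod((60-i)/60 for i=0..47) = 0.000000
P(at least one match) = 1 - 0.000000 = 1.000000

1.000000


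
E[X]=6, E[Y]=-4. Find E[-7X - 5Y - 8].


E[-7X - 5Y - 8] = -7*E[X] - 5*E[Y] - 8
= (-7)*(6) + (-5)*(-4) + (-8)
= -42 + 20 - 8 = -30

-30


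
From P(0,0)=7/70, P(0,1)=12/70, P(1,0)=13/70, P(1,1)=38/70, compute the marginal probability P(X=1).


P(X=1) = P(1,0)+P(1,1) = 13/70 + 38/70 = 51/70

51/70


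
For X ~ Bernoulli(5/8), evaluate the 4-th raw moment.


For Bernoulli: X in {0,1}
E[X^4] = 0^4*(1-5/8) + 1^4*5/8 = 5/8

5/8


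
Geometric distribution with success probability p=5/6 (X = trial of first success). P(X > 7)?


P(X > 7) = P(first 7 trials all fail) = (1-p)^7 = (1/6)^7 = 1/279936

1/279936


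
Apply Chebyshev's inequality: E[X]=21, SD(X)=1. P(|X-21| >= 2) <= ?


k = 2/1 = 2
Chebyshev: P(|X-mu| >= k*sigma) <= 1/k^2 = 1/2^2 = 1/4

1/4


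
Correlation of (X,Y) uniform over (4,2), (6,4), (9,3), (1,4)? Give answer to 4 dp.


Cov(X,Y) = -0.5000, Var(X) = 8.5000, Var(Y) = 0.6875
rho = Cov/(sqrt(VarX)*sqrt(VarY)) = -0.2068

-0.2068


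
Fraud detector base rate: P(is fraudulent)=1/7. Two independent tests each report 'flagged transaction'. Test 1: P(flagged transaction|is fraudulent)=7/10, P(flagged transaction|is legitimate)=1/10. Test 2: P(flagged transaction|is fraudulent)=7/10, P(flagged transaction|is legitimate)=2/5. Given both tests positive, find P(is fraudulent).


After test 1: P(+) = 7/10*1/7 + 1/10*6/7 = 13/70
P(B|+) = (1/10)/(13/70) = 7/13
After test 2 (use post1 as new prior): P(+) = 7/10*7/13 + 2/5*6/13 = 73/130
P(B|+,+) = (49/130)/(73/130) = 49/73

49/73


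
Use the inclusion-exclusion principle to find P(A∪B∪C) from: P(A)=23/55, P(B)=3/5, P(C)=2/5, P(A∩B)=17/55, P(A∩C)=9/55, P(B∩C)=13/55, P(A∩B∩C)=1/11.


P(A∪B∪C) = P(A)+P(B)+P(C) - P(AB)-P(AC)-P(BC) + P(ABC)
= 23/55+3/5+2/5 - 17/55-9/55-13/55 + 1/11
= 4/5

4/5


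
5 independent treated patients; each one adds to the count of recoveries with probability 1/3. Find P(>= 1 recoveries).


P(at least one) = 1 - P(none)
P(none) = (1 - 1/3)^5 = (2/3)^5 = 32/243
P(at least one) = 1 - 32/243 = 211/243

211/243


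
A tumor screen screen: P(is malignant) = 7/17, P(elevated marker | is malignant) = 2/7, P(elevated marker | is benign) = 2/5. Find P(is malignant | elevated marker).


P(A) = P(A|B)P(B) + P(A|B')P(B') = 2/7*7/17 + 2/5*10/17 = 6/17
P(B|A) = P(A|B)P(B)/P(A) = (2/17)/(6/17) = 1/3

1/3


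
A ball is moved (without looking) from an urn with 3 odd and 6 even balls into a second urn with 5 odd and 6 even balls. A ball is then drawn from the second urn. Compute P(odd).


P(transfer odd) = 3/9 = 1/3; P(transfer even) = 2/3
If odd transferred: Urn II has 6 odd of 12, so P(odd|odd moved) = 1/2
If even transferred: Urn II has 5 odd of 12, so P(odd|even moved) = 5/12
By total probability: P(odd) = 1/3*1/2 + 2/3*5/12 = 4/9

4/9


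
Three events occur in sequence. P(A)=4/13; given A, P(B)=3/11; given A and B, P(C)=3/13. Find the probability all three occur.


P(A∩B∩C) = P(A) * P(B|A) * P(C|A∩B)
= 4/13 * 3/11 * 3/13
= 12/143 * 3/13 = 36/1859

36/1859


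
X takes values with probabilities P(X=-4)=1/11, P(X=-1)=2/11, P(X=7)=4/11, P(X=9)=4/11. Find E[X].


E[X] = sum(x * P(x))
= -4*1/11 - 1*2/11 + 7*4/11 + 9*4/11
= 58/11

58/11


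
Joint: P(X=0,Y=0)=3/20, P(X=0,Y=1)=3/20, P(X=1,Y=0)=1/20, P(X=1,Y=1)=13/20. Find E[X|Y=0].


P(Y=0) = 4/20
E[X|Y=0] = (0*3 + 1*1)/4 = 1/4

1/4


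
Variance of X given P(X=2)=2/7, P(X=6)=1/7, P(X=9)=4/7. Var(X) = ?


E[X] = 46/7, E[X^2] = 368/7
Var(X) = E[X^2] - (E[X])^2 = 368/7 - (46/7)^2 = 460/49

460/49


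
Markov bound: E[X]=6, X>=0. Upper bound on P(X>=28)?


Markov: P(X >= a) <= E[X]/a
P(X >= 28) <= 6/28 = 3/14

3/14


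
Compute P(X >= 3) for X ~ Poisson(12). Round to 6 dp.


P(X>=3) = 1 - P(X<=2) = 1 - (e^(-12)*12^0/0! + e^(-12)*12^1/1! + e^(-12)*12^2/2!)
≈ 1 - (0.0000061442 + 0.0000737305 + 0.0004423833)
= 1 - 0.0005222580 = 0.9994777420
≈ 0.999478

0.999478


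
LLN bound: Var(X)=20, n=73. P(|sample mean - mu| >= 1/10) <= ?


Var(Xbar) = Var(X)/n = 20/73
Chebyshev: P(|Xbar-mu| >= 1/10) <= Var(Xbar)/(1/10)^2 = (20/73)/(1/100) = 2000/73
Bound exceeds 1, so trivial bound: 1

1


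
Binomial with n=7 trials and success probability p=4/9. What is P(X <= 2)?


P(X<=2) = P(X=0) + P(X=1) + P(X=2)
= 78125/4782969 + 437500/4782969 + 350000/1594323
= 521875/1594323

521875/1594323


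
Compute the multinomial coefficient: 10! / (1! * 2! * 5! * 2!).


10! = 3628800
Denominator: 1!=1 * 2!=2 * 5!=120 * 2!=2
Coefficient = 3628800 / 480 = 7560

7560


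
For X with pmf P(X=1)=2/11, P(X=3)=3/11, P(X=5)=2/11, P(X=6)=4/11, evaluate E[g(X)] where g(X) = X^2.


E[X^2] = sum(g(x)*P(x))
= 1*2/11 + 9*3/11 + 25*2/11 + 36*4/11
= 223/11

223/11


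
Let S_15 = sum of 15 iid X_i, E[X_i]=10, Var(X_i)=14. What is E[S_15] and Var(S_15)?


E[S_n] = n*mu = 15*10 = 150
Var(S_n) = n*sigma^2 = 15*14 = 210

E[S_15]=150, Var(S_15)=210


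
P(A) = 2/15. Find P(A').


P(A') = 1 - P(A) = 1 - 2/15 = 13/15

13/15


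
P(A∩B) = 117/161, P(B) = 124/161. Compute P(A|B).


P(A|B) = P(A∩B)/P(B) = (117/161)/(124/161) = 117/124

117/124


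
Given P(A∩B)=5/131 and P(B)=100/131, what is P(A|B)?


P(A|B) = P(A∩B)/P(B) = (5/131)/(100/131) = 5/100 = 1/20

1/20


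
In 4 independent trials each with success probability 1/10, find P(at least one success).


P(at least one) = 1 - P(none)
P(none) = (1 - 1/10)^4 = (9/10)^4 = 6561/10000
P(at least one) = 1 - 6561/10000 = 3439/10000

3439/10000


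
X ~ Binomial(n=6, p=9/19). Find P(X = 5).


P(X=5) = C(6,5) * p^5 * (1-p)^1
= 6 * 59049/2476099 * 10/19
= 3542940/47045881

3542940/47045881


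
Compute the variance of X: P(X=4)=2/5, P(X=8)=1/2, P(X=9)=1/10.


E[X] = 13/2, E[X^2] = 93/2
Var(X) = E[X^2] - (E[X])^2 = 93/2 - (13/2)^2 = 17/4

17/4


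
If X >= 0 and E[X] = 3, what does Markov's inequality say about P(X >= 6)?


Markov: P(X >= a) <= E[X]/a
P(X >= 6) <= 3/6 = 1/2

1/2


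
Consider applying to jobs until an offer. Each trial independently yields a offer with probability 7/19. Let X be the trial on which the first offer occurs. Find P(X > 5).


P(X > 5) = P(first 5 trials all fail) = (1-p)^5 = (12/19)^5 = 248832/2476099

248832/2476099


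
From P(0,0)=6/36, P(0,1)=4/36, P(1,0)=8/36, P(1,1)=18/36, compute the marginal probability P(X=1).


P(X=1) = P(1,0)+P(1,1) = 8/36 + 18/36 = 26/36 = 13/18

13/18


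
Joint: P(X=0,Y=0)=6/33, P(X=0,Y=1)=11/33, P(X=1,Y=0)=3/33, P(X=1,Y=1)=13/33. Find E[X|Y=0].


P(Y=0) = 9/33
E[X|Y=0] = (0*6 + 1*3)/9 = 3/9 = 1/3

1/3


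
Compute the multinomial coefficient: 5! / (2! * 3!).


5! = 120
Denominator: 2!=2 * 3!=6
Coefficient = 120 / 12 = 10

10


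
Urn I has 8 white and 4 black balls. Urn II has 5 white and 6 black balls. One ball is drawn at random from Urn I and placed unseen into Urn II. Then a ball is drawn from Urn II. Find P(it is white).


P(transfer white) = 8/12 = 2/3; P(transfer black) = 1/3
If white transferred: Urn II has 6 white of 12, so P(white|white moved) = 1/2
If black transferred: Urn II has 5 white of 12, so P(white|black moved) = 5/12
By total probability: P(white) = 2/3*1/2 + 1/3*5/12 = 17/36

17/36


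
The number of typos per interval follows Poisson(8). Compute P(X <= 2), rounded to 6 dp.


P(X<=2) = e^(-8)*8^0/0! + e^(-8)*8^1/1! + e^(-8)*8^2/2!
≈ 0.0003354626 + 0.0026837010 + 0.0107348041
= 0.0137539677
≈ 0.013754

0.013754


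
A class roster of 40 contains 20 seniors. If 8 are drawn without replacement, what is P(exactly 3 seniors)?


P(X=3) = C(20,3)*C(20,5) / C(40,8)
= 1140*15504 / 76904685
= 17674560/76904685 = 1216/5291

1216/5291


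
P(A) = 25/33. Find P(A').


P(A') = 1 - P(A) = 1 - 25/33 = 8/33

8/33


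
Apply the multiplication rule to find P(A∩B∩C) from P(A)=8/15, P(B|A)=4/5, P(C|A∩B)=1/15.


P(A∩B∩C) = P(A) * P(B|A) * P(C|A∩B)
= 8/15 * 4/5 * 1/15
= 32/75 * 1/15 = 32/1125

32/1125


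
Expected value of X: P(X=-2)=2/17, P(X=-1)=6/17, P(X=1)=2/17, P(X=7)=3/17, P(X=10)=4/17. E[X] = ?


E[X] = sum(x * P(x))
= -2*2/17 - 1*6/17 + 1*2/17 + 7*3/17 + 10*4/17
= 53/17

53/17


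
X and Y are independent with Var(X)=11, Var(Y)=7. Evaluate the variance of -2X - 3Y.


Independence => Cov(X,Y)=0
Var(-2X - 3Y) = (-2)^2*Var(X) + (-3)^2*Var(Y)
= 4*11 + 9*7 = 107

107


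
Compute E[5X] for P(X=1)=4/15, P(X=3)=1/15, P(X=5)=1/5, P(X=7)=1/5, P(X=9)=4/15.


E[5X] = sum(g(x)*P(x))
= 5*4/15 + 15*1/15 + 25*1/5 + 35*1/5 + 45*4/15
= 79/3

79/3


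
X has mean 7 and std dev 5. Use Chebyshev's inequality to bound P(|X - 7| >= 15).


k = 15/5 = 3
Chebyshev: P(|X-mu| >= k*sigma) <= 1/k^2 = 1/3^2 = 1/9

1/9


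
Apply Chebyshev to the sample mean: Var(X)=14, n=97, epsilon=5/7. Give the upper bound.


Var(Xbar) = Var(X)/n = 14/97
Chebyshev: P(|Xbar-mu| >= 5/7) <= Var(Xbar)/(5/7)^2 = (14/97)/(25/49) = 686/2425

686/2425


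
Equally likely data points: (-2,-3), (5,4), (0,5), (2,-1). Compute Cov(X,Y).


E[X]=5/4, E[Y]=5/4, E[XY]=6
Cov(X,Y) = E[XY] - E[X]E[Y] = 6 - 5/4*5/4 = 71/16

71/16


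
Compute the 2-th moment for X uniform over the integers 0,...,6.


E[X^2] = (1/7) * sum(x^2 for x=0..6)
= 91/7 = 13

13


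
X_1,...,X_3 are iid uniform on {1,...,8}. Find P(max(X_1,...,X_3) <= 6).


P(max <= 6) = P(all X_i <= 6) = (P(X_1 <= 6))^3
= (6/8)^3 = (3/4)^3 = 27/64

27/64


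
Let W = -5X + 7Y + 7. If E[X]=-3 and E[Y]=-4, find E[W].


E[-5X + 7Y + 7] = -5*E[X] + 7*E[Y] + 7
= (-5)*(-3) + (7)*(-4) + (7)
= 15 - 28 + 7 = -6

-6


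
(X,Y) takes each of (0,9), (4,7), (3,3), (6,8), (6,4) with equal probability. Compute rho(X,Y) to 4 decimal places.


Cov(X,Y) = -1.7600, Var(X) = 4.9600, Var(Y) = 5.3600
rho = Cov/(sqrt(VarX)*sqrt(VarY)) = -0.3413

-0.3413


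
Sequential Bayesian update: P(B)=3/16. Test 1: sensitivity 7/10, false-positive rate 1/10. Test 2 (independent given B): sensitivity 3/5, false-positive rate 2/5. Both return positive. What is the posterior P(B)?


After test 1: P(+) = 7/10*3/16 + 1/10*13/16 = 17/80
P(B|+) = (21/160)/(17/80) = 21/34
After test 2 (use post1 as new prior): P(+) = 3/5*21/34 + 2/5*13/34 = 89/170
P(B|+,+) = (63/170)/(89/170) = 63/89

63/89


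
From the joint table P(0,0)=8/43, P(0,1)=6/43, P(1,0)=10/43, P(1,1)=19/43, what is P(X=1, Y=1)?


Read from table: P(X=1, Y=1) = 19/43

19/43


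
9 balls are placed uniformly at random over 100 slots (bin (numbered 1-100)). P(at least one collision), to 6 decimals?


P(all different) = prod((100-i)/100 for i=0..8) = 0.690282
P(at least one match) = 1 - 0.690282 = 0.309718

0.309718


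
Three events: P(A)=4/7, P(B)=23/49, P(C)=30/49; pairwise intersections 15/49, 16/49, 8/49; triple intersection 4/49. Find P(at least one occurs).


P(A∪B∪C) = P(A)+P(B)+P(C) - P(AB)-P(AC)-P(BC) + P(ABC)
= 4/7+23/49+30/49 - 15/49-16/49-8/49 + 4/49
= 46/49

46/49


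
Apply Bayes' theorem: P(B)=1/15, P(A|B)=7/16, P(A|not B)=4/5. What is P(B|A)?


P(A) = P(A|B)P(B) + P(A|B')P(B') = 7/16*1/15 + 4/5*14/15 = 931/1200
P(B|A) = P(A|B)P(B)/P(A) = (7/240)/(931/1200) = 5/133

5/133


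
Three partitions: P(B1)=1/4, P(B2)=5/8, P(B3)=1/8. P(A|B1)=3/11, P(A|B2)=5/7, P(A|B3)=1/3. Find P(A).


P(A) = P(A|B1)P(B1) + P(A|B2)P(B2) + P(A|B3)P(B3)
= 3/11*1/4 + 5/7*5/8 + 1/3*1/8
= 3/44 + 25/56 + 1/24 = 257/462

257/462


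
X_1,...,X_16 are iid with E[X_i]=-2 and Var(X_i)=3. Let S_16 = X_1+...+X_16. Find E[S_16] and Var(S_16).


E[S_n] = n*mu = 16*-2 = -32
Var(S_n) = n*sigma^2 = 16*3 = 48

E[S_16]=-32, Var(S_16)=48


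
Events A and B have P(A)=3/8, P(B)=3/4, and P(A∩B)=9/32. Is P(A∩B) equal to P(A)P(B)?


P(A)*P(B) = 3/8*3/4 = 9/32
P(A∩B) = 9/32, which equals P(A)P(B), so independent

Yes, A and B are independent


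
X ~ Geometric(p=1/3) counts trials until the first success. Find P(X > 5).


P(X > 5) = P(first 5 trials all fail) = (1-p)^5 = (2/3)^5 = 32/243

32/243


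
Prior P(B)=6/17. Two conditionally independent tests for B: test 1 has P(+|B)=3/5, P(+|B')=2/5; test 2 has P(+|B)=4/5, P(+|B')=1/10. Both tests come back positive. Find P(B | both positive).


After test 1: P(+) = 3/5*6/17 + 2/5*11/17 = 8/17
P(B|+) = (18/85)/(8/17) = 9/20
After test 2 (use post1 as new prior): P(+) = 4/5*9/20 + 1/10*11/20 = 83/200
P(B|+,+) = (9/25)/(83/200) = 72/83

72/83


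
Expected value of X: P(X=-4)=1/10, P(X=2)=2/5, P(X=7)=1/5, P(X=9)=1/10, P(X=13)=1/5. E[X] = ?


E[X] = sum(x * P(x))
= -4*1/10 + 2*2/5 + 7*1/5 + 9*1/10 + 13*1/5
= 53/10

53/10


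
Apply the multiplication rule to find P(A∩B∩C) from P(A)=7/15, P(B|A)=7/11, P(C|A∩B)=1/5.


P(A∩B∩C) = P(A) * P(B|A) * P(C|A∩B)
= 7/15 * 7/11 * 1/5
= 49/165 * 1/5 = 49/825

49/825


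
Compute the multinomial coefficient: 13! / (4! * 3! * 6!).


13! = 6227020800
Denominator: 4!=24 * 3!=6 * 6!=720
Coefficient = 6227020800 / 103680 = 60060

60060


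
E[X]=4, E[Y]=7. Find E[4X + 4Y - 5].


E[4X + 4Y - 5] = 4*E[X] + 4*E[Y] - 5
= (4)*(4) + (4)*(7) + (-5)
= 16 + 28 - 5 = 39

39


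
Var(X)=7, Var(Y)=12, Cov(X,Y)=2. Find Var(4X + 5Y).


Var(4X + 5Y) = 4^2*Var(X) + 5^2*Var(Y) + 2*4*5*Cov(X,Y)
= 16*7 + 25*12 + 40*2
= 112 + 300 + 80 = 492

492


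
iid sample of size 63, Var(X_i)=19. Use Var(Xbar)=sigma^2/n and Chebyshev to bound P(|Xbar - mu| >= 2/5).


Var(Xbar) = Var(X)/n = 19/63
Chebyshev: P(|Xbar-mu| >= 2/5) <= Var(Xbar)/(2/5)^2 = (19/63)/(4/25) = 475/252
Bound exceeds 1, so trivial bound: 1

1


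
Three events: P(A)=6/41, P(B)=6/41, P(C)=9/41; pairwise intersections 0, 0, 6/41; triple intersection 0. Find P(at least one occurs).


P(A∪B∪C) = P(A)+P(B)+P(C) - P(AB)-P(AC)-P(BC) + P(ABC)
= 6/41+6/41+9/41 - 0-0-6/41 + 0
= 15/41

15/41


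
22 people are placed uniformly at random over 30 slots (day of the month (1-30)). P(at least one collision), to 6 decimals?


P(all different) = prod((30-i)/30 for i=0..21) = 0.000021
P(at least one match) = 1 - 0.000021 = 0.999979

0.999979


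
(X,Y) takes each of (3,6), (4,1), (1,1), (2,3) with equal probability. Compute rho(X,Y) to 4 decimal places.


Cov(X,Y) = 0.3750, Var(X) = 1.2500, Var(Y) = 4.1875
rho = Cov/(sqrt(VarX)*sqrt(VarY)) = 0.1639

0.1639


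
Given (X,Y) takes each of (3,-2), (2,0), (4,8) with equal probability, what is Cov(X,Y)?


E[X]=3, E[Y]=2, E[XY]=26/3
Cov(X,Y) = E[XY] - E[X]E[Y] = 26/3 - 3*2 = 8/3

8/3


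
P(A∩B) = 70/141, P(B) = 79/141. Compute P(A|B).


P(A|B) = P(A∩B)/P(B) = (70/141)/(79/141) = 70/79

70/79


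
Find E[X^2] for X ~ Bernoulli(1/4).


For Bernoulli: X in {0,1}
E[X^2] = 0^2*(1-1/4) + 1^2*1/4 = 1/4

1/4


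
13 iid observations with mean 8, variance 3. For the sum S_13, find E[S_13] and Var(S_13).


E[S_n] = n*mu = 13*8 = 104
Var(S_n) = n*sigma^2 = 13*3 = 39

E[S_13]=104, Var(S_13)=39


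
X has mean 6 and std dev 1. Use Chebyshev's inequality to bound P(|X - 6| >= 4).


k = 4/1 = 4
Chebyshev: P(|X-mu| >= k*sigma) <= 1/k^2 = 1/4^2 = 1/16

1/16


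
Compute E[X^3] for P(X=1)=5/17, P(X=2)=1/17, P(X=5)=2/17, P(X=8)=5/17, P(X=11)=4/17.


E[X^3] = sum(g(x)*P(x))
= 1*5/17 + 8*1/17 + 125*2/17 + 512*5/17 + 1331*4/17
= 8147/17

8147/17


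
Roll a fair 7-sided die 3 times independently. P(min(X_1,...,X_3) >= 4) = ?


P(min >= 4) = P(all X_i >= 4) = (P(X_1 >= 4))^3
= (4/7)^3 = 64/343

64/343


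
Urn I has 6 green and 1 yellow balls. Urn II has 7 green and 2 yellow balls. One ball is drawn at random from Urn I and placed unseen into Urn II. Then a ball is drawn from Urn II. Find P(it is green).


P(transfer green) = 6/7; P(transfer yellow) = 1/7
If green transferred: Urn II has 8 green of 10, so P(green|green moved) = 4/5
If yellow transferred: Urn II has 7 green of 10, so P(green|yellow moved) = 7/10
By total probability: P(green) = 6/7*4/5 + 1/7*7/10 = 11/14

11/14


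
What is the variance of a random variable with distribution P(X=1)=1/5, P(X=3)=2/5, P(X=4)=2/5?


E[X] = 3, E[X^2] = 51/5
Var(X) = E[X^2] - (E[X])^2 = 51/5 - (3)^2 = 6/5

6/5


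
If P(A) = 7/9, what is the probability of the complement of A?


P(A') = 1 - P(A) = 1 - 7/9 = 2/9

2/9


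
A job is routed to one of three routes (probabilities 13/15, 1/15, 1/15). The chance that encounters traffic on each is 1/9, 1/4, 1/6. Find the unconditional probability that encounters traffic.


P(A) = P(A|B1)P(B1) + P(A|B2)P(B2) + P(A|B3)P(B3)
= 1/9*13/15 + 1/4*1/15 + 1/6*1/15
= 13/135 + 1/60 + 1/90 = 67/540

67/540


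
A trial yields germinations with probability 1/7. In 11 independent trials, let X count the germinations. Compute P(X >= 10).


P(X>=10) = P(X=10) + P(X=11)
= 66/1977326743 + 1/1977326743
= 67/1977326743

67/1977326743


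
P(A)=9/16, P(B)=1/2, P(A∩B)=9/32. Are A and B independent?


P(A)*P(B) = 9/16*1/2 = 9/32
P(A∩B) = 9/32, which equals P(A)P(B), so independent

Yes, A and B are independent


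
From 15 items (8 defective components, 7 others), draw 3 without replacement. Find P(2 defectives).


P(X=2) = C(8,2)*C(7,1) / C(15,3)
= 28*7 / 455
= 196/455 = 28/65

28/65


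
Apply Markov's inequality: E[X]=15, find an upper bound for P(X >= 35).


Markov: P(X >= a) <= E[X]/a
P(X >= 35) <= 15/35 = 3/7

3/7


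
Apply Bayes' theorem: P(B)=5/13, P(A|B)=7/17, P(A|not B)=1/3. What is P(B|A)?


P(A) = P(A|B)P(B) + P(A|B')P(B') = 7/17*5/13 + 1/3*8/13 = 241/663
P(B|A) = P(A|B)P(B)/P(A) = (35/221)/(241/663) = 105/241

105/241


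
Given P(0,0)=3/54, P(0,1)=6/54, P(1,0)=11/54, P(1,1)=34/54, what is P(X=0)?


P(X=0) = P(0,0)+P(0,1) = 3/54 + 6/54 = 9/54 = 1/6

1/6


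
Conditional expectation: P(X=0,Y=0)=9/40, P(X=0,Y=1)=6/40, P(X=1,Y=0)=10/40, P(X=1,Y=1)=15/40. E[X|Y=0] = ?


P(Y=0) = 19/40
E[X|Y=0] = (0*9 + 1*10)/19 = 10/19

10/19


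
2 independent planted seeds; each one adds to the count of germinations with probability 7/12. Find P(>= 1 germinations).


P(at least one) = 1 - P(none)
P(none) = (1 - 7/12)^2 = (5/12)^2 = 25/144
P(at least one) = 1 - 25/144 = 119/144

119/144


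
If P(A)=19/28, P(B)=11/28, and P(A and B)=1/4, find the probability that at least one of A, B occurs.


P(A∪B) = P(A) + P(B) - P(A∩B)
= 19/28 + 11/28 - 1/4 = 23/28

23/28


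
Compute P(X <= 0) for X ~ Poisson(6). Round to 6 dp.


P(X<=0) = e^(-6)*6^0/0!
≈ 0.0024787522
≈ 0.002479

0.002479


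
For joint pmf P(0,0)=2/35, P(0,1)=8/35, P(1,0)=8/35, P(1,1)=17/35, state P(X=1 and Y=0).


Read from table: P(X=1, Y=0) = 8/35

8/35


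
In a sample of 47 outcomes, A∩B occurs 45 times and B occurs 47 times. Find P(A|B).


P(A|B) = P(A∩B)/P(B) = (45/47)/(47/47) = 45/47

45/47


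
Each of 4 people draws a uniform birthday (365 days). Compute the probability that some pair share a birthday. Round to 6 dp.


P(all different) = prod((365-i)/365 for i=0..3) = 0.983644
P(at least one match) = 1 - 0.983644 = 0.016356

0.016356


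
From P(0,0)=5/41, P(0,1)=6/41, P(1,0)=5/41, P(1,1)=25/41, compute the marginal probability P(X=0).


P(X=0) = P(0,0)+P(0,1) = 5/41 + 6/41 = 11/41

11/41


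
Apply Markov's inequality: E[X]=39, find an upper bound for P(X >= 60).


Markov: P(X >= a) <= E[X]/a
P(X >= 60) <= 39/60 = 13/20

13/20


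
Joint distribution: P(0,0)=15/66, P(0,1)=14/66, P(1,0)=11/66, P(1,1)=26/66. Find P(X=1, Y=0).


Read from table: P(X=1, Y=0) = 11/66 = 1/6

1/6


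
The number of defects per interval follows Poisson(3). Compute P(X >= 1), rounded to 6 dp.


P(X>=1) = 1 - P(X<=0) = 1 - (e^(-3)*3^0/0!)
≈ 1 - 0.0497870684 = 0.9502129316
≈ 0.950213

0.950213


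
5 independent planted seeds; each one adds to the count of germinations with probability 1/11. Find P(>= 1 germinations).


P(at least one) = 1 - P(none)
P(none) = (1 - 1/11)^5 = (10/11)^5 = 100000/161051
P(at least one) = 1 - 100000/161051 = 61051/161051

61051/161051


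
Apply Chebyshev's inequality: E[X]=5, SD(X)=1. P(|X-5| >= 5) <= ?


k = 5/1 = 5
Chebyshev: P(|X-mu| >= k*sigma) <= 1/k^2 = 1/5^2 = 1/25

1/25


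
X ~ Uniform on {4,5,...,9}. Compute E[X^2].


E[X^2] = (1/6) * sum(x^2 for x=4..9)
= 271/6

271/6


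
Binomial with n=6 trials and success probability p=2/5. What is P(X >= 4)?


P(X>=4) = P(X=4) + P(X=5) + P(X=6)
= 432/3125 + 576/15625 + 64/15625
= 112/625

112/625


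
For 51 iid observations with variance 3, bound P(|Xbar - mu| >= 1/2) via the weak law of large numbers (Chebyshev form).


Var(Xbar) = Var(X)/n = 3/51
Chebyshev: P(|Xbar-mu| >= 1/2) <= Var(Xbar)/(1/2)^2 = (1/17)/(1/4) = 4/17

4/17


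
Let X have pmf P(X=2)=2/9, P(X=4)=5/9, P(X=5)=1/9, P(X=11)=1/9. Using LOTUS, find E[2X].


E[2X] = sum(g(x)*P(x))
= 4*2/9 + 8*5/9 + 10*1/9 + 22*1/9
= 80/9

80/9


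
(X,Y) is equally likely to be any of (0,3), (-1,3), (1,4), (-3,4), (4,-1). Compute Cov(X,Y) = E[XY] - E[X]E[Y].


E[X]=1/5, E[Y]=13/5, E[XY]=-3
Cov(X,Y) = E[XY] - E[X]E[Y] = -3 - 1/5*13/5 = -88/25

-88/25


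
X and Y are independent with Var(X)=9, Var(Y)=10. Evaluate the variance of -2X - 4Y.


Independence => Cov(X,Y)=0
Var(-2X - 4Y) = (-2)^2*Var(X) + (-4)^2*Var(Y)
= 4*9 + 16*10 = 196

196


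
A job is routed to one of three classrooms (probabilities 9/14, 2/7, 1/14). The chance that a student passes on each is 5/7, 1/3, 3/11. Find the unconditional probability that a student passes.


P(A) = P(A|B1)P(B1) + P(A|B2)P(B2) + P(A|B3)P(B3)
= 5/7*9/14 + 1/3*2/7 + 3/11*1/14
= 45/98 + 2/21 + 3/154 = 928/1617

928/1617


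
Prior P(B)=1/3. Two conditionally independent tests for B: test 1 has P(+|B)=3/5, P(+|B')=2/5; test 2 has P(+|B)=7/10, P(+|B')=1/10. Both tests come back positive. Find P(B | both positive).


After test 1: P(+) = 3/5*1/3 + 2/5*2/3 = 7/15
P(B|+) = (1/5)/(7/15) = 3/7
After test 2 (use post1 as new prior): P(+) = 7/10*3/7 + 1/10*4/7 = 5/14
P(B|+,+) = (3/10)/(5/14) = 21/25

21/25


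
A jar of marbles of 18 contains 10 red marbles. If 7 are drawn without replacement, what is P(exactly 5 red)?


P(X=5) = C(10,5)*C(8,2) / C(18,7)
= 252*28 / 31824
= 7056/31824 = 49/221

49/221


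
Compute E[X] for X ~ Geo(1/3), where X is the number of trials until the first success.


For geometric (trials until first success), E[X] = 1/p = 1/(1/3) = 3

3


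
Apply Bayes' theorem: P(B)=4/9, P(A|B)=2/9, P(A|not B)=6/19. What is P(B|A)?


P(A) = P(A|B)P(B) + P(A|B')P(B') = 2/9*4/9 + 6/19*5/9 = 422/1539
P(B|A) = P(A|B)P(B)/P(A) = (8/81)/(422/1539) = 76/211

76/211


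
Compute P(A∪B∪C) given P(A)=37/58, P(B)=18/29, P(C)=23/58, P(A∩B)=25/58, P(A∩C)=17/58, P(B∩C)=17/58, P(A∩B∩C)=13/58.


P(A∪B∪C) = P(A)+P(B)+P(C) - P(AB)-P(AC)-P(BC) + P(ABC)
= 37/58+18/29+23/58 - 25/58-17/58-17/58 + 13/58
= 25/29

25/29


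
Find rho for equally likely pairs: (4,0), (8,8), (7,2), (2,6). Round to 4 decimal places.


Cov(X,Y) = 1.5000, Var(X) = 5.6875, Var(Y) = 10.0000
rho = Cov/(sqrt(VarX)*sqrt(VarY)) = 0.1989

0.1989


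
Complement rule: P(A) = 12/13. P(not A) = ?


P(A') = 1 - P(A) = 1 - 12/13 = 1/13

1/13


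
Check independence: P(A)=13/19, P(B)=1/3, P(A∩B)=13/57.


P(A)*P(B) = 13/19*1/3 = 13/57
P(A∩B) = 13/57, which equals P(A)P(B), so independent

Yes, A and B are independent


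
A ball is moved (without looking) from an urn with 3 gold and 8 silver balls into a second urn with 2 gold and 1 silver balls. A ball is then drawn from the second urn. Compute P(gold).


P(transfer gold) = 3/11; P(transfer silver) = 8/11
If gold transferred: Urn II has 3 gold of 4, so P(gold|gold moved) = 3/4
If silver transferred: Urn II has 2 gold of 4, so P(gold|silver moved) = 1/2
By total probability: P(gold) = 3/11*3/4 + 8/11*1/2 = 25/44

25/44


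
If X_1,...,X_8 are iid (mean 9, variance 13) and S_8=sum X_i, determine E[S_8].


E[S_n] = n*E[X_1] = 8*9 = 72

72


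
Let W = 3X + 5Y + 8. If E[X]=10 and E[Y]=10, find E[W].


E[3X + 5Y + 8] = 3*E[X] + 5*E[Y] + 8
= (3)*(10) + (5)*(10) + (8)
= 30 + 50 + 8 = 88

88


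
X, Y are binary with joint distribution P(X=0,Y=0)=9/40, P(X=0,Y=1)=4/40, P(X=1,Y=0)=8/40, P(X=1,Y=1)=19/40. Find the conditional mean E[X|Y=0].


P(Y=0) = 17/40
E[X|Y=0] = (0*9 + 1*8)/17 = 8/17

8/17


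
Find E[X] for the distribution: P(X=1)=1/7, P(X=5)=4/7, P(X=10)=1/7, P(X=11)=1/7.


E[X] = sum(x * P(x))
= 1*1/7 + 5*4/7 + 10*1/7 + 11*1/7
= 6

6


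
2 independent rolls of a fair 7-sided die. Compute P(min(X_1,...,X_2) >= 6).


P(min >= 6) = P(all X_i >= 6) = (P(X_1 >= 6))^2
= (2/7)^2 = 4/49

4/49


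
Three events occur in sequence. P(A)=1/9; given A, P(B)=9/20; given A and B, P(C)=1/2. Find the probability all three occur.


P(A∩B∩C) = P(A) * P(B|A) * P(C|A∩B)
= 1/9 * 9/20 * 1/2
= 1/20 * 1/2 = 1/40

1/40


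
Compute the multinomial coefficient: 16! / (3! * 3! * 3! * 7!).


16! = 20922789888000
Denominator: 3!=6 * 3!=6 * 3!=6 * 7!=5040
Coefficient = 20922789888000 / 1088640 = 19219200

19219200


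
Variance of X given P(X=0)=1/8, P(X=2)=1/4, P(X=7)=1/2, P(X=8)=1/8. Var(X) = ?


E[X] = 5, E[X^2] = 67/2
Var(X) = E[X^2] - (E[X])^2 = 67/2 - (5)^2 = 17/2

17/2


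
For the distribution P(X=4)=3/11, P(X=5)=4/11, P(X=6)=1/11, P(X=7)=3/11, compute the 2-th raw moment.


E[X^2] = sum(x^2 * P(x))
= 16*3/11 + 25*4/11 + 36*1/11 + 49*3/11
= 331/11

331/11


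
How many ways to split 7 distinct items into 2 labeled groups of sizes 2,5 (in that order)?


7! = 5040
Denominator: 2!=2 * 5!=120
Coefficient = 5040 / 240 = 21

21


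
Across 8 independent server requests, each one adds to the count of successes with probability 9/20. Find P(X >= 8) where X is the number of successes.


P(X>=8) = P(X=8)
= 43046721/25600000000
= 43046721/25600000000

43046721/25600000000


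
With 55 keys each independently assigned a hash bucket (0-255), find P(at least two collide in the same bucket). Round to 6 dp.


P(all different) = prod((256-i)/256 for i=0..54) = 0.001906
P(at least one match) = 1 - 0.001906 = 0.998094

0.998094


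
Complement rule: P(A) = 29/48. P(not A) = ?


P(A') = 1 - P(A) = 1 - 29/48 = 19/48

19/48


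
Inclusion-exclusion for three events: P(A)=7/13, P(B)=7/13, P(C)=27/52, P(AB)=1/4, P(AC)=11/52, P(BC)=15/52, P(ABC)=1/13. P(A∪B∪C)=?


P(A∪B∪C) = P(A)+P(B)+P(C) - P(AB)-P(AC)-P(BC) + P(ABC)
= 7/13+7/13+27/52 - 1/4-11/52-15/52 + 1/13
= 12/13

12/13
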